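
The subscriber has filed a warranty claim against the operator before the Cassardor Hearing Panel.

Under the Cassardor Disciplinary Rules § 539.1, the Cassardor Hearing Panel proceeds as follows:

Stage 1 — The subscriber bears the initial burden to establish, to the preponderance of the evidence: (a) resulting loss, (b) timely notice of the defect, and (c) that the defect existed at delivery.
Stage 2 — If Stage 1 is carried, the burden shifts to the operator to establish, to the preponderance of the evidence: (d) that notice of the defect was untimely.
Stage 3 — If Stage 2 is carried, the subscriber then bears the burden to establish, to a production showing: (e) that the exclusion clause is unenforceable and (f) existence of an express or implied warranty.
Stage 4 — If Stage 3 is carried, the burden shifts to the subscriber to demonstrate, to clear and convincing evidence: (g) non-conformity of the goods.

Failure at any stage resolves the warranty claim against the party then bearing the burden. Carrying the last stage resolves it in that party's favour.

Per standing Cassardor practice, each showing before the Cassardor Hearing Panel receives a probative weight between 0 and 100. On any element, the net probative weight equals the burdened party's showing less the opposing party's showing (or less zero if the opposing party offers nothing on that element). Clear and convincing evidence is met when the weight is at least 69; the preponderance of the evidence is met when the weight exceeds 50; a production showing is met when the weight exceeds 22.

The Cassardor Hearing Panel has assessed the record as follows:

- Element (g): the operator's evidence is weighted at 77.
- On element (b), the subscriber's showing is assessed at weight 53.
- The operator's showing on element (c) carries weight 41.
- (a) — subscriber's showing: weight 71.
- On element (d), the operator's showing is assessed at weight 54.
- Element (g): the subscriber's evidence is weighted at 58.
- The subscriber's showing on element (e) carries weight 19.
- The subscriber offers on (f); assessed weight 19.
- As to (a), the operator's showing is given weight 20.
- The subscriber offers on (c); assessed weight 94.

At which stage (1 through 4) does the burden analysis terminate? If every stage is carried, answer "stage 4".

stage 3

At Stage 1 the subscriber must meet the preponderance of the evidence (weight exceeds 50): on (a) the weight is 71 less the opposing 20 gives net 51, which does exceed 50, so (a) meets the standard; on (b) the weight is 53, > 50, so (b) meets the standard; on (c) the weight is 94 less the opposing 41 gives net 53, which does exceed 50, so (c) meets the standard.
  The subscriber carries Stage 1; the operator now bears the burden.
At Stage 2 the operator must meet the preponderance of the evidence (weight exceeds 50): on (d) the weight is 54, > 50, so (d) meets the standard.
  Stage 2 is satisfied; the onus moves to the subscriber.
At Stage 3 the subscriber must meet a production showing (weight exceeds 22): on (e) the weight is 19, which does not exceed 22, so (e) does not meet the standard; on (f) the weight is 19, which does not exceed 22, so (f) does not meet the standard.
  The subscriber does not carry Stage 3.
The analysis ends at Stage 3; the operator prevails.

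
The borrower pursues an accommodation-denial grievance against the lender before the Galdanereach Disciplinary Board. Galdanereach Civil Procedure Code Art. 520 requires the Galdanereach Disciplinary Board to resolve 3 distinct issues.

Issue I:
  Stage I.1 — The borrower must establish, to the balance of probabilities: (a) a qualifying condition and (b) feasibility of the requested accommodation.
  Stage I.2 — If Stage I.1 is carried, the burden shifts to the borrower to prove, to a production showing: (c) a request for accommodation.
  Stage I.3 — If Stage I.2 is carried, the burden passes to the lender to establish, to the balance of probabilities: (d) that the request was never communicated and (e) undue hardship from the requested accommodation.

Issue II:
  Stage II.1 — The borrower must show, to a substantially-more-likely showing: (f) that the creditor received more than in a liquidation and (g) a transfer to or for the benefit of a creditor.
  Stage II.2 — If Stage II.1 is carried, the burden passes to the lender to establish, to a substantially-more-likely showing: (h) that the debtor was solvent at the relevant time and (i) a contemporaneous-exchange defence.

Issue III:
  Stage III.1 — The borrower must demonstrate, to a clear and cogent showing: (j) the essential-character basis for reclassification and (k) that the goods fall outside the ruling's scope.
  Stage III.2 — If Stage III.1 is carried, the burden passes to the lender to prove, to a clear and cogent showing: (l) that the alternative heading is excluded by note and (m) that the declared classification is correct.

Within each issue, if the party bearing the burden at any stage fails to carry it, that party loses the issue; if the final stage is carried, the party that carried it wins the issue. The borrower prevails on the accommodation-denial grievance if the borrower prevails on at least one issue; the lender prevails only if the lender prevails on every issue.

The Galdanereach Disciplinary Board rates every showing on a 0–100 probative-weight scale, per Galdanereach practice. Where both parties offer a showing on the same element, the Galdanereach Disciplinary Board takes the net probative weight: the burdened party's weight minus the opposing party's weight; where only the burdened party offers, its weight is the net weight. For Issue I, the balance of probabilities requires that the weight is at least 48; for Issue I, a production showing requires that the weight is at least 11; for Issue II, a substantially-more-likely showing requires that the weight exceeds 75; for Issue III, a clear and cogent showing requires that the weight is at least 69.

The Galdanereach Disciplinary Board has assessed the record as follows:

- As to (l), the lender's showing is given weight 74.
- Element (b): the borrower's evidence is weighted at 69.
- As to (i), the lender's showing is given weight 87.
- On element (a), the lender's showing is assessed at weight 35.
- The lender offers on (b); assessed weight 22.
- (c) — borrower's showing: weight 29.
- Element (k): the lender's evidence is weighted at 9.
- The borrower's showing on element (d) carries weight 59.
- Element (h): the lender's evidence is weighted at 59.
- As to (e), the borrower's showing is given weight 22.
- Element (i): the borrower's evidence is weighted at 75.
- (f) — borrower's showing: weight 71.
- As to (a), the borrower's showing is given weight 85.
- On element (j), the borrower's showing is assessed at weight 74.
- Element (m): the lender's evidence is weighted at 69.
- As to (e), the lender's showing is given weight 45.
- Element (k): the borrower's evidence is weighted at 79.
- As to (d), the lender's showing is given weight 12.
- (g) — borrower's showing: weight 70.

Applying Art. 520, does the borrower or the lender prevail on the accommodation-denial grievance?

lender

— Issue I —
Stage I.1 — burden on borrower; standard: the balance of probabilities (weight is at least 48).
    (a): 85 − 35 = 50 ≥ 48 [met]
    (b): 69 − 22 = 47 < 48 [not met]
  The borrower does not carry Stage I.1.
The analysis ends at Stage I.1; the lender prevails on this issue.
— Issue II —
Stage II.1 (borrower, a substantially-more-likely showing, weight exceeds 75): (f) 71 ≤ 75 — fails; (g) 70 ≤ 75 — fails.
  Not every element is met, so the borrower fails to carry Stage II.1.
The lender prevails on this issue.
— Issue III —
Stage III.1 (borrower, a clear and cogent showing, weight is at least 69): (j) 74 ≥ 69 — meets; (k) net 79−9=70 ≥ 69 — meets.
  The borrower carries Stage III.1; the lender now bears the burden.
Stage III.2 (lender, a clear and cogent showing, weight is at least 69): (l) 74 ≥ 69 — meets; (m) 69 ≥ 69 — meets.
  The lender carries the last stage.
Every stage carried; the lender prevails on this issue.
Per-issue: Issue I → lender; Issue II → lender; Issue III → lender. The borrower must prevail on at least one issue; overall, the lender prevails.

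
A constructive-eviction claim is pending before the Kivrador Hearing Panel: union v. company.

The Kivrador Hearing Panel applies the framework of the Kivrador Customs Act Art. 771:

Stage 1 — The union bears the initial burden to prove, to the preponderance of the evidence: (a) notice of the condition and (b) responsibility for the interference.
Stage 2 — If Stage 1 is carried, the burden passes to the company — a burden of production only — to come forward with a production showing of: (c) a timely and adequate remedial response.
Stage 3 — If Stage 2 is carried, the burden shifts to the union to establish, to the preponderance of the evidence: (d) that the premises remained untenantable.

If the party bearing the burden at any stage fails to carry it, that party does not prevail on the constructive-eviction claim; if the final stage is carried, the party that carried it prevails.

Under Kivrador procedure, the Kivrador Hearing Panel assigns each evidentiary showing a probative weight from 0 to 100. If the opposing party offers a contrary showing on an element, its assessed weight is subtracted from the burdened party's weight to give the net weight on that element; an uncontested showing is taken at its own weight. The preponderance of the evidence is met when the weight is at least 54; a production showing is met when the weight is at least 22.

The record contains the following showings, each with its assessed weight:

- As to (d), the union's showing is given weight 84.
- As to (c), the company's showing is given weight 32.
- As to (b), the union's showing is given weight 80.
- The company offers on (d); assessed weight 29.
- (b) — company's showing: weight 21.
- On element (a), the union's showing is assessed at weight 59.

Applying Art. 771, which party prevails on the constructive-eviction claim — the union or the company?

At Stage 1 the union must meet the preponderance of the evidence (weight is at least 54): on (a) the weight is 59, ≥ 54, so (a) meets the standard; on (b) the weight is 80 less the opposing 21 gives net 59, ≥ 54, so (b) meets the standard.
  The union carries Stage 1; the company now bears the burden.
At Stage 2 the company must meet a production showing (weight is at least 22): on (c) the weight is 32, ≥ 22, so (c) meets the standard.
  The company carries Stage 2; the union now bears the burden.
At Stage 3 the union must meet the preponderance of the evidence (weight is at least 54): on (d) the weight is 84 less the opposing 29 gives net 55, ≥ 54, so (d) meets the standard.
  All elements met at the final stage.
All stages carried — the union prevails.

union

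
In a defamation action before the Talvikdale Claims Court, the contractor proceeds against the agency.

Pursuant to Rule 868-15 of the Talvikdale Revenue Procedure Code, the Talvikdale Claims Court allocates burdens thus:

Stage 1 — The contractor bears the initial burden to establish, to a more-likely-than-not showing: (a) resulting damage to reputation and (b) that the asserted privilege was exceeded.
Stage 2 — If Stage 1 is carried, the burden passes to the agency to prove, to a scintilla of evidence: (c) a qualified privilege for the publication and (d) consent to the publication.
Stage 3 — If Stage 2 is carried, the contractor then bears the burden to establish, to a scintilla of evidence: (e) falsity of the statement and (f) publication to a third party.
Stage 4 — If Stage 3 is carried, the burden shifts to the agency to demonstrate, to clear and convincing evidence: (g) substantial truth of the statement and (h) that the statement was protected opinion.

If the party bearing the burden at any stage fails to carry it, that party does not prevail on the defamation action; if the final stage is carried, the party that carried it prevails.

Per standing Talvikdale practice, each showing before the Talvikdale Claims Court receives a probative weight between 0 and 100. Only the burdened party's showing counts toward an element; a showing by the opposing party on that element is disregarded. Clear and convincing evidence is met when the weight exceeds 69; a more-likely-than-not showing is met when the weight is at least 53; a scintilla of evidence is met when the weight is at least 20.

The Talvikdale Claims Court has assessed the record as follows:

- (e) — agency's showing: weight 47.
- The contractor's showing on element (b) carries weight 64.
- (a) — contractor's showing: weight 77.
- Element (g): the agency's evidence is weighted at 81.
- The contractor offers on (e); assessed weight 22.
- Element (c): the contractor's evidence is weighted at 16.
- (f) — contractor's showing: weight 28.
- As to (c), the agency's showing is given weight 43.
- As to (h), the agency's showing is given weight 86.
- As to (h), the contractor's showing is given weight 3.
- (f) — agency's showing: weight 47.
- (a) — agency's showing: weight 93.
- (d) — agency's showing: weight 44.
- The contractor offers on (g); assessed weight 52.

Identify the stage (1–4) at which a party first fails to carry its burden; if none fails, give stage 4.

At Stage 1 the contractor must meet a more-likely-than-not showing (weight is at least 53): on (a) the weight is 77 (the agency's 93 is given no effect), which does reach 53, so (a) meets the standard; on (b) the weight is 64, ≥ 53, so (b) meets the standard.
  All elements met. The burden passes to the agency.
At Stage 2 the agency must meet a scintilla of evidence (weight is at least 20): on (c) the weight is 43 (the contractor's 16 is given no effect), ≥ 20, so (c) meets the standard; on (d) the weight is 44, which does reach 20, so (d) meets the standard.
  All elements met. The burden passes to the contractor.
At Stage 3 the contractor must meet a scintilla of evidence (weight is at least 20): on (e) the weight is 22 (the agency's 47 is given no effect), ≥ 20, so (e) meets the standard; on (f) the weight is 28 (the agency's 47 is given no effect), ≥ 20, so (f) meets the standard.
  Stage 3 is satisfied; the onus moves to the agency.
At Stage 4 the agency must meet clear and convincing evidence (weight exceeds 69): on (g) the weight is 81 (the contractor's 52 is given no effect), which does exceed 69, so (g) meets the standard; on (h) the weight is 86 (the contractor's 3 is given no effect), which does exceed 69, so (h) meets the standard.
  The agency carries the last stage.
All stages carried — the agency prevails.

stage 4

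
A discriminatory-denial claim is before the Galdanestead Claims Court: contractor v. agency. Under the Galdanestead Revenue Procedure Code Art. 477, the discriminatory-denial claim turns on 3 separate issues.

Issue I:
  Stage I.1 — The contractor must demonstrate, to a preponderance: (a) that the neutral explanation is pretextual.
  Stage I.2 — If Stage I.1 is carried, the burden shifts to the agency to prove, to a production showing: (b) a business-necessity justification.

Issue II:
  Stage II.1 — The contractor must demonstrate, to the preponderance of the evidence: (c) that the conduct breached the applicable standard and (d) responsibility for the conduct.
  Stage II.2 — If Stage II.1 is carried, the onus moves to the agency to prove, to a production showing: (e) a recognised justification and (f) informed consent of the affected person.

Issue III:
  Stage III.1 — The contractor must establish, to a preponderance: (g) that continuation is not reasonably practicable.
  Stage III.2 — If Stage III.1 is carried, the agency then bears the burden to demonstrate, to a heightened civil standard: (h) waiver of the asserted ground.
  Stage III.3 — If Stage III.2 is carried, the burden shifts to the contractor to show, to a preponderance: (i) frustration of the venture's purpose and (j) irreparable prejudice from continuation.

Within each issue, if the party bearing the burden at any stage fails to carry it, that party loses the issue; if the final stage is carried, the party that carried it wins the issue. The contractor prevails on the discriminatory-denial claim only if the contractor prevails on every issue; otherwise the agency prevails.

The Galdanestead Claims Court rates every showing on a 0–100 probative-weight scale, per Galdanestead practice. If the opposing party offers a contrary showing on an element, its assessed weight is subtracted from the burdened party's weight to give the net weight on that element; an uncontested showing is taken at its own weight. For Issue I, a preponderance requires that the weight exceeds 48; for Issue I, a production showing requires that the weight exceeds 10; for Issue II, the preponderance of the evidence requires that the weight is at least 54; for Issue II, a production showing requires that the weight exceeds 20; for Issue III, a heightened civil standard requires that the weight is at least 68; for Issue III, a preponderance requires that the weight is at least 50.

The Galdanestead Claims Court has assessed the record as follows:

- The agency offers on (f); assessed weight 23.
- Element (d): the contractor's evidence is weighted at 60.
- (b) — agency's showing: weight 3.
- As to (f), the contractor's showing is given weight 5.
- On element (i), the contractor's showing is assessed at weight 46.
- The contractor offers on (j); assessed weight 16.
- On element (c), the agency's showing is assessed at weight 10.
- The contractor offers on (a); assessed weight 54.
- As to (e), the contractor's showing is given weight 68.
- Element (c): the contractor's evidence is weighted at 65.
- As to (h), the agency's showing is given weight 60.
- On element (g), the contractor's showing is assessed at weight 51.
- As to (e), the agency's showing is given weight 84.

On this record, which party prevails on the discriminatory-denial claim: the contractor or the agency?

— Issue I —
At Stage I.1 the contractor must meet a preponderance (weight exceeds 48): on (a) the weight is 54, > 48, so (a) meets the standard.
  Stage I.1 is satisfied; the onus moves to the agency.
At Stage I.2 the agency must meet a production showing (weight exceeds 10): on (b) the weight is 3, ≤ 10, so (b) does not meet the standard.
  The agency does not carry Stage I.2.
So the contractor prevails on this issue.
— Issue II —
Stage II.1 (contractor, the preponderance of the evidence, weight is at least 54): (c) net 65−10=55 ≥ 54 — meets; (d) 60 ≥ 54 — meets.
  The contractor carries Stage II.1; the agency now bears the burden.
Stage II.2 (agency, a production showing, weight exceeds 20): (e) net 84−68=16 ≤ 20 — fails; (f) net 23−5=18 ≤ 20 — fails.
  The agency does not carry Stage II.2.
The analysis ends at Stage II.2; the contractor prevails on this issue.
— Issue III —
Stage III.1 — burden on contractor; standard: a preponderance (weight is at least 50).
    (g): 51 ≥ 50 [met]
  Stage III.1 is satisfied; the onus moves to the agency.
Stage III.2 — burden on agency; standard: a heightened civil standard (weight is at least 68).
    (h): 60 < 68 [not met]
  Not every element is met, so the agency fails to carry Stage III.2.
So the contractor prevails on this issue.
Per-issue: Issue I → contractor; Issue II → contractor; Issue III → contractor. The contractor must prevail on every issue; overall, the contractor prevails.

contractor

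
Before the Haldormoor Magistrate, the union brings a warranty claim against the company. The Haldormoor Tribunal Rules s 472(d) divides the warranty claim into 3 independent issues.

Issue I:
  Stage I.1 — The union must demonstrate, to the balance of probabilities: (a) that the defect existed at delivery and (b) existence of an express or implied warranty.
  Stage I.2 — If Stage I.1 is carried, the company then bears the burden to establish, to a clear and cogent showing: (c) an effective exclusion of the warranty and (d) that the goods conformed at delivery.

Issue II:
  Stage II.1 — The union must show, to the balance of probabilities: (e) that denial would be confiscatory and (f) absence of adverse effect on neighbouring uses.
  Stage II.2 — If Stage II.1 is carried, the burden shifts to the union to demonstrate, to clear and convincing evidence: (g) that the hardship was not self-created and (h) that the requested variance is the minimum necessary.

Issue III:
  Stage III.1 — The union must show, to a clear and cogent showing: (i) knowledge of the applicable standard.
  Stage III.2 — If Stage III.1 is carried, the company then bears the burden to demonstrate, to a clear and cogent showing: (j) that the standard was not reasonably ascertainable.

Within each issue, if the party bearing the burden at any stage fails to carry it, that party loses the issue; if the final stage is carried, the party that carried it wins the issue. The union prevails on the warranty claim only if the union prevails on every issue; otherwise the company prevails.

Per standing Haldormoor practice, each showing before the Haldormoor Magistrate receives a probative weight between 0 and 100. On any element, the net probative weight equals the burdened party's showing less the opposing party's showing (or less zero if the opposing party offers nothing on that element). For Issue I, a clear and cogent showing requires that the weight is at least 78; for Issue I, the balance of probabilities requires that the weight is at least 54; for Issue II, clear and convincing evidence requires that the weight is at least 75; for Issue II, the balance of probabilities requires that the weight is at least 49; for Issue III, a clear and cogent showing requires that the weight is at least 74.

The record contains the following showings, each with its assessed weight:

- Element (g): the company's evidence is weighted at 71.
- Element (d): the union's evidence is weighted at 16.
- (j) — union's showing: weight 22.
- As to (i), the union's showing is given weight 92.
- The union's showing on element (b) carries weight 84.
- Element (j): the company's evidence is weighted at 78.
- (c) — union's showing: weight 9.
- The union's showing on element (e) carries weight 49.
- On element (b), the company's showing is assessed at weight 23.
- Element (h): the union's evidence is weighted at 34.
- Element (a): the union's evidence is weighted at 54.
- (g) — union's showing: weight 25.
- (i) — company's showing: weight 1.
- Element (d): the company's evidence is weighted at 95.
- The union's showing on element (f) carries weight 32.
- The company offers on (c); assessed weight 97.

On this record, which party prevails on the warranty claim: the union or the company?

company

— Issue I —
Stage I.1 (union, the balance of probabilities, weight is at least 54): (a) 54 ≥ 54 — meets; (b) net 84−23=61 ≥ 54 — meets.
  All elements met. The burden passes to the company.
Stage I.2 (company, a clear and cogent showing, weight is at least 78): (c) net 97−9=88 ≥ 78 — meets; (d) net 95−16=79 ≥ 78 — meets.
  The company carries the last stage.
With every stage satisfied, the company prevails on this issue.
— Issue II —
At Stage II.1 the union must meet the balance of probabilities (weight is at least 49): on (e) the weight is 49, which does reach 49, so (e) meets the standard; on (f) the weight is 32, < 49, so (f) does not meet the standard.
  Not every element is met, so the union fails to carry Stage II.1.
The analysis ends at Stage II.1; the company prevails on this issue.
— Issue III —
At Stage III.1 the union must meet a clear and cogent showing (weight is at least 74): on (i) the weight is 92 less the opposing 1 gives net 91, ≥ 74, so (i) meets the standard.
  All elements met. The burden passes to the company.
At Stage III.2 the company must meet a clear and cogent showing (weight is at least 74): on (j) the weight is 78 less the opposing 22 gives net 56, < 74, so (j) does not meet the standard.
  The company does not carry Stage III.2.
So the union prevails on this issue.
Per-issue: Issue I → company; Issue II → company; Issue III → union. The union must prevail on every issue; overall, the company prevails.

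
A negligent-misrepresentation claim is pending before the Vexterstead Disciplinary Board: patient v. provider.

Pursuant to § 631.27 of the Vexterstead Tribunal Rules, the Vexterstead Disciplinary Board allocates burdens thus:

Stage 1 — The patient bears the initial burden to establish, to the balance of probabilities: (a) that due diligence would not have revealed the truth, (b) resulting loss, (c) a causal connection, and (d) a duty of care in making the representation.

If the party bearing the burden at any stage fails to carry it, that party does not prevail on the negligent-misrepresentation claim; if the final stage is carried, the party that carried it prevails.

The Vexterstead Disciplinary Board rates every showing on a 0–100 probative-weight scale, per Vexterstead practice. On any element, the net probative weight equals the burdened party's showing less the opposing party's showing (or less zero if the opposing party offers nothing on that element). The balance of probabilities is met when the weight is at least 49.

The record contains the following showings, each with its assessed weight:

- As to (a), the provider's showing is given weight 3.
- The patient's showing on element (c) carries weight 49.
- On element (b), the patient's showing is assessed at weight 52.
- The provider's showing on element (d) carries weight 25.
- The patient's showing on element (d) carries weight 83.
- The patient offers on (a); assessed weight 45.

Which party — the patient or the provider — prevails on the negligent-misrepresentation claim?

provider

Stage 1 — burden on patient; standard: the balance of probabilities (weight is at least 49).
    (a): 45 − 3 = 42 < 49 [not met]
    (b): 52 ≥ 49 [met]
    (c): 49 ≥ 49 [met]
    (d): 83 − 25 = 58 ≥ 49 [met]
  Not every element is met, so the patient fails to carry Stage 1.
So the provider prevails.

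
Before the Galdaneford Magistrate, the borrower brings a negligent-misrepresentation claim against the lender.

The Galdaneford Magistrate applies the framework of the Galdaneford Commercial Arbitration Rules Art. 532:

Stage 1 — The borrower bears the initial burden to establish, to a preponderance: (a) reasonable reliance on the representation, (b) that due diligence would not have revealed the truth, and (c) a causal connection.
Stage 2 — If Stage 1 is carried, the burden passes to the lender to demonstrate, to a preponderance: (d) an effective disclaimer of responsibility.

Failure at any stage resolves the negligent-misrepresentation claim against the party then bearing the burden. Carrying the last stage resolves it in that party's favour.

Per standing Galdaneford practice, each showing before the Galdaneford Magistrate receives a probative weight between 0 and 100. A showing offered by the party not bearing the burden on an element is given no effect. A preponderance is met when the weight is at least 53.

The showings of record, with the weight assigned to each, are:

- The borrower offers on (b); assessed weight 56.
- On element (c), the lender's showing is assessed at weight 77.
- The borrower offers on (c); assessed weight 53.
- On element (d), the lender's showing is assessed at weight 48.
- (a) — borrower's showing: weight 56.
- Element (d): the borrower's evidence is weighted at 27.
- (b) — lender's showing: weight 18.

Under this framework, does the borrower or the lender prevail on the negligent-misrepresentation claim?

borrower

At Stage 1 the borrower must meet a preponderance (weight is at least 53): on (a) the weight is 56, ≥ 53, so (a) meets the standard; on (b) the weight is 56 (the lender's 18 is given no effect), which does reach 53, so (b) meets the standard; on (c) the weight is 53 (the lender's 77 is given no effect), which does reach 53, so (c) meets the standard.
  Stage 1 carried; the burden shifts to the lender.
At Stage 2 the lender must meet a preponderance (weight is at least 53): on (d) the weight is 48 (the borrower's 27 is given no effect), < 53, so (d) does not meet the standard.
  Not every element is met, so the lender fails to carry Stage 2.
So the borrower prevails.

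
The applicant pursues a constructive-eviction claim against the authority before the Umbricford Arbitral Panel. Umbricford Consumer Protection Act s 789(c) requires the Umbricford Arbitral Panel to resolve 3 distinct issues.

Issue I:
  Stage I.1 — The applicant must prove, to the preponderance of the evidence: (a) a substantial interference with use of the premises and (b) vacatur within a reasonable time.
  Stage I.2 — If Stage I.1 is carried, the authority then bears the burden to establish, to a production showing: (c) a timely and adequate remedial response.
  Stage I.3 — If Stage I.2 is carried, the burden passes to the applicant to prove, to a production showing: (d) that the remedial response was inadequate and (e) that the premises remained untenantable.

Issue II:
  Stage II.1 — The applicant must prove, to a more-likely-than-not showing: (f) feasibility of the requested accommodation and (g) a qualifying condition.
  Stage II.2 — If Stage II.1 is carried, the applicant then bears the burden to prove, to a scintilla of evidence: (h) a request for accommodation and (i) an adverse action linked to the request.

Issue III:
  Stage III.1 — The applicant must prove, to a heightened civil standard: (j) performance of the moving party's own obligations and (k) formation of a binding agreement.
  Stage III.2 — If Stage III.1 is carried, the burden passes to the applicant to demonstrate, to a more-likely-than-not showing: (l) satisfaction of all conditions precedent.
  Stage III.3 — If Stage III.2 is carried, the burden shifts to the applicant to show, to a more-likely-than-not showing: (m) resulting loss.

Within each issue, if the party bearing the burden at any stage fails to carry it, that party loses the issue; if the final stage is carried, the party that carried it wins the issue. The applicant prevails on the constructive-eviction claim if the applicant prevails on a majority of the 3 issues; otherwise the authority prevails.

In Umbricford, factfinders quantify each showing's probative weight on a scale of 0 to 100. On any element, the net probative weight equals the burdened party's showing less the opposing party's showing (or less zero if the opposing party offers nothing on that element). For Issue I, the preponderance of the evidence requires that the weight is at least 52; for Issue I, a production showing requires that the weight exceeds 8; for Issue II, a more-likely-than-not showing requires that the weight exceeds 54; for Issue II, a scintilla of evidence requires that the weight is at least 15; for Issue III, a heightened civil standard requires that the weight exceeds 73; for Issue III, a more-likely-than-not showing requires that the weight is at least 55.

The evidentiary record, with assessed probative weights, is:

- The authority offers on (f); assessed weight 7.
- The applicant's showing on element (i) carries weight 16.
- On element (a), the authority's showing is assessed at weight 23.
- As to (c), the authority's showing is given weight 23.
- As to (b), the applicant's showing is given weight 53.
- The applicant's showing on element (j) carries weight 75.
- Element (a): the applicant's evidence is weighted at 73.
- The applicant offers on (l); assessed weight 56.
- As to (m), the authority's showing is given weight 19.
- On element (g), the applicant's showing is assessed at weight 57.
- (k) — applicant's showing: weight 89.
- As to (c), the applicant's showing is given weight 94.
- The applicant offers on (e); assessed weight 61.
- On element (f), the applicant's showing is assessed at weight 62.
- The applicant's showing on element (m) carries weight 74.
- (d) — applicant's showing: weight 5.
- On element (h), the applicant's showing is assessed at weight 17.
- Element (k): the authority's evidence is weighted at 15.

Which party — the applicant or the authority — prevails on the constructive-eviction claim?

applicant

— Issue I —
Stage I.1 (applicant, the preponderance of the evidence, weight is at least 52): (a) net 73−23=50 < 52 — fails; (b) 53 ≥ 52 — meets.
  The applicant does not carry Stage I.1.
The authority prevails on this issue.
— Issue II —
Stage II.1 (applicant, a more-likely-than-not showing, weight exceeds 54): (f) net 62−7=55 > 54 — meets; (g) 57 > 54 — meets.
  Stage II.1 carried; the burden remains with the applicant.
Stage II.2 (applicant, a scintilla of evidence, weight is at least 15): (h) 17 ≥ 15 — meets; (i) 16 ≥ 15 — meets.
  The applicant carries the last stage.
With every stage satisfied, the applicant prevails on this issue.
— Issue III —
Stage III.1 — burden on applicant; standard: a heightened civil standard (weight exceeds 73).
    (j): 75 > 73 [met]
    (k): 89 − 15 = 74 > 73 [met]
  Stage III.1 is satisfied; the applicant continues to bear the burden.
Stage III.2 — burden on applicant; standard: a more-likely-than-not showing (weight is at least 55).
    (l): 56 ≥ 55 [met]
  Stage III.2 is satisfied; the applicant continues to bear the burden.
Stage III.3 — burden on applicant; standard: a more-likely-than-not showing (weight is at least 55).
    (m): 74 − 19 = 55 ≥ 55 [met]
  All elements met at the final stage.
All stages carried — the applicant prevails on this issue.
Per-issue: Issue I → authority; Issue II → applicant; Issue III → applicant. The applicant must prevail on a majority of issues; overall, the applicant prevails.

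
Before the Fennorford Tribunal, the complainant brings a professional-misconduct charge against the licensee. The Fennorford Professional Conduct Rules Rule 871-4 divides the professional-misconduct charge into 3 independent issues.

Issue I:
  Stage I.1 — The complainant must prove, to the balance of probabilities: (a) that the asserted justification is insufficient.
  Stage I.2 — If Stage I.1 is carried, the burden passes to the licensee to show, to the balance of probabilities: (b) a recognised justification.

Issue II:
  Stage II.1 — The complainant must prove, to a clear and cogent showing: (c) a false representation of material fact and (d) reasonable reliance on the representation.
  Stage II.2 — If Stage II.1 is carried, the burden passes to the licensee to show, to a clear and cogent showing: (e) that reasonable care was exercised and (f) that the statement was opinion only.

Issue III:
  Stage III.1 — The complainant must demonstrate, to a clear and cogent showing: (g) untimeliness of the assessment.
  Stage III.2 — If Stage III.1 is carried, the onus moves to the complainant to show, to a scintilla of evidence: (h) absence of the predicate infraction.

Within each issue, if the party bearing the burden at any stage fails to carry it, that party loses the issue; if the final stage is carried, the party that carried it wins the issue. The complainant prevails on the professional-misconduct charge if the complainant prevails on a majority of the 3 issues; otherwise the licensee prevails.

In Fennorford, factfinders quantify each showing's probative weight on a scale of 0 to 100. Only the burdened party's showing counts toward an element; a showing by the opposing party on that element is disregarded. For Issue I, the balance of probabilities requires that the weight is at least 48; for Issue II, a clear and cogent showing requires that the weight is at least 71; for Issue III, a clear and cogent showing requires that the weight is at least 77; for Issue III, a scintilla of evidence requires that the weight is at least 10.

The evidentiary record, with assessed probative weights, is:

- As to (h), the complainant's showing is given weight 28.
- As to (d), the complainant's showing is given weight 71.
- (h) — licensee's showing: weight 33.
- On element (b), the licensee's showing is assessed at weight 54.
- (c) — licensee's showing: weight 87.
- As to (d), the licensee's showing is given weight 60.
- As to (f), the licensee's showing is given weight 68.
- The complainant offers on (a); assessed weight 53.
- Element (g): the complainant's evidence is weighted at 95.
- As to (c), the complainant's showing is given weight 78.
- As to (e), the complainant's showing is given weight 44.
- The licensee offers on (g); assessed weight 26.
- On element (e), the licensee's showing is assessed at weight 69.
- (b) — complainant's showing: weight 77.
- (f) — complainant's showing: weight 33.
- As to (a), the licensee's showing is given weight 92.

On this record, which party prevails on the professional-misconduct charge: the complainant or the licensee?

— Issue I —
At Stage I.1 the complainant must meet the balance of probabilities (weight is at least 48): on (a) the weight is 53 (the licensee's 92 is given no effect), ≥ 48, so (a) meets the standard.
  The complainant carries Stage I.1; the licensee now bears the burden.
At Stage I.2 the licensee must meet the balance of probabilities (weight is at least 48): on (b) the weight is 54 (the complainant's 77 is given no effect), ≥ 48, so (b) meets the standard.
  Stage I.2 carried; the final stage is satisfied.
With every stage satisfied, the licensee prevails on this issue.
— Issue II —
Stage II.1 — burden on complainant; standard: a clear and cogent showing (weight is at least 71).
    (c): 78 (licensee's 87 disregarded) ≥ 71 [met]
    (d): 71 (licensee's 60 disregarded) ≥ 71 [met]
  The complainant carries Stage II.1; the licensee now bears the burden.
Stage II.2 — burden on licensee; standard: a clear and cogent showing (weight is at least 71).
    (e): 69 (complainant's 44 disregarded) < 71 [not met]
    (f): 68 (complainant's 33 disregarded) < 71 [not met]
  The licensee does not carry Stage II.2.
The analysis ends at Stage II.2; the complainant prevails on this issue.
— Issue III —
Stage III.1 (complainant, a clear and cogent showing, weight is at least 77): (g) 95 (licensee's 26 disregarded) ≥ 77 — meets.
  All elements met. The complainant retains the burden for Stage III.2.
Stage III.2 (complainant, a scintilla of evidence, weight is at least 10): (h) 28 (licensee's 33 disregarded) ≥ 10 — meets.
  All elements met at the final stage.
With every stage satisfied, the complainant prevails on this issue.
Per-issue: Issue I → licensee; Issue II → complainant; Issue III → complainant. The complainant must prevail on a majority of issues; overall, the complainant prevails.

complainant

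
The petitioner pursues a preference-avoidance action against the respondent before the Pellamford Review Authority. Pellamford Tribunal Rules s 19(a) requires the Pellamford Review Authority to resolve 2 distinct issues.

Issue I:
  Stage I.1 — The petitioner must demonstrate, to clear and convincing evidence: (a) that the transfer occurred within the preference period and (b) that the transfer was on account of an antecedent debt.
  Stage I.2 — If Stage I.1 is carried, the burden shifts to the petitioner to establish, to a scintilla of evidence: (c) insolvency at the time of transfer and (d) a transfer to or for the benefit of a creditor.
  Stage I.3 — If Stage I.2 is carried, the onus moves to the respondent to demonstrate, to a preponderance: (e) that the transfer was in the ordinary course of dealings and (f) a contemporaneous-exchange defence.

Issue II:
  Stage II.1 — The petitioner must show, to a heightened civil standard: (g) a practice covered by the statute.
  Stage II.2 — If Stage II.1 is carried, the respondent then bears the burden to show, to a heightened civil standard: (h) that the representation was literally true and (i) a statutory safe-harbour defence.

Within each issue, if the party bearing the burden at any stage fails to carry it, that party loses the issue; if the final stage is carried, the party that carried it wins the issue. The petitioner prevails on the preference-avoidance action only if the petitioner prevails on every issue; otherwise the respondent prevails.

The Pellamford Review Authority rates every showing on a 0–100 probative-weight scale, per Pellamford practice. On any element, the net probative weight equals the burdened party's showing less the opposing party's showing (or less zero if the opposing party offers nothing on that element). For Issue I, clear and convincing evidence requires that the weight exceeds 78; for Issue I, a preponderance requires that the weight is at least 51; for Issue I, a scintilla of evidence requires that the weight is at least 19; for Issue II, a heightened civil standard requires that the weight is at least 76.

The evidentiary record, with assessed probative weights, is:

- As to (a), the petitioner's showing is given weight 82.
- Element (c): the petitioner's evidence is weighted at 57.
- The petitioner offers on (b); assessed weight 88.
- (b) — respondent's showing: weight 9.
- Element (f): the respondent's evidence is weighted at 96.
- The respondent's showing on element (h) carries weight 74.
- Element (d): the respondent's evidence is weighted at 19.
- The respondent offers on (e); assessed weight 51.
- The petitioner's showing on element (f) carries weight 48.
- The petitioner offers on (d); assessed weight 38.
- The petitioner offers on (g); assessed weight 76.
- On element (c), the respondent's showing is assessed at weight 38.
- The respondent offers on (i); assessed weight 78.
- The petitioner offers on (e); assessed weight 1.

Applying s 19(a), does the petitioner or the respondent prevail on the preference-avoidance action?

petitioner

— Issue I —
Stage I.1 (petitioner, clear and convincing evidence, weight exceeds 78): (a) 82 > 78 — meets; (b) net 88−9=79 > 78 — meets.
  Stage I.1 is satisfied; the petitioner continues to bear the burden.
Stage I.2 (petitioner, a scintilla of evidence, weight is at least 19): (c) net 57−38=19 ≥ 19 — meets; (d) net 38−19=19 ≥ 19 — meets.
  Stage I.2 is satisfied; the onus moves to the respondent.
Stage I.3 (respondent, a preponderance, weight is at least 51): (e) net 51−1=50 < 51 — fails; (f) net 96−48=48 < 51 — fails.
  Not every element is met, so the respondent fails to carry Stage I.3.
The petitioner prevails on this issue.
— Issue II —
Stage II.1 — burden on petitioner; standard: a heightened civil standard (weight is at least 76).
    (g): 76 ≥ 76 [met]
  All elements met. The burden passes to the respondent.
Stage II.2 — burden on respondent; standard: a heightened civil standard (weight is at least 76).
    (h): 74 < 76 [not met]
    (i): 78 ≥ 76 [met]
  Not every element is met, so the respondent fails to carry Stage II.2.
The petitioner prevails on this issue.
Per-issue: Issue I → petitioner; Issue II → petitioner. The petitioner must prevail on every issue; overall, the petitioner prevails.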